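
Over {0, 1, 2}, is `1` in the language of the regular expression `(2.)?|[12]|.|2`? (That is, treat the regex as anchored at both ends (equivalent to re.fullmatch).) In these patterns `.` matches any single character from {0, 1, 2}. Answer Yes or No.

Yes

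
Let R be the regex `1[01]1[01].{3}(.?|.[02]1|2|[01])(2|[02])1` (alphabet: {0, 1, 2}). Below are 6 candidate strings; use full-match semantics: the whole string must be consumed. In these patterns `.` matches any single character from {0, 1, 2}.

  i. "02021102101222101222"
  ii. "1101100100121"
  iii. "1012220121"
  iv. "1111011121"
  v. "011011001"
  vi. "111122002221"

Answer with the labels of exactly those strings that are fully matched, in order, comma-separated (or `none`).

i → no match — must start with "1"
ii → no match
iii. "1012220121" → no match
iv. "1111011121" → match
v. "011011001" → no match — must start with "1"
vi. "111122002221" → no match

iv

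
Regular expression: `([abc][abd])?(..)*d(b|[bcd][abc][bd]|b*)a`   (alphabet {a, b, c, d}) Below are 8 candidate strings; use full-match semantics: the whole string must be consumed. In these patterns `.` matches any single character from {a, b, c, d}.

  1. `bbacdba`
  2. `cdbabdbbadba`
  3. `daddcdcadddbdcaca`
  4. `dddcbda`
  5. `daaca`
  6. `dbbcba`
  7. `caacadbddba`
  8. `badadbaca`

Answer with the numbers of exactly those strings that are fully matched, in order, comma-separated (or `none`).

1, 4, 7

1 → match
2 → no match
3 → no match
4 → match
5 → no match
6 → no match
7 → match
8 → no match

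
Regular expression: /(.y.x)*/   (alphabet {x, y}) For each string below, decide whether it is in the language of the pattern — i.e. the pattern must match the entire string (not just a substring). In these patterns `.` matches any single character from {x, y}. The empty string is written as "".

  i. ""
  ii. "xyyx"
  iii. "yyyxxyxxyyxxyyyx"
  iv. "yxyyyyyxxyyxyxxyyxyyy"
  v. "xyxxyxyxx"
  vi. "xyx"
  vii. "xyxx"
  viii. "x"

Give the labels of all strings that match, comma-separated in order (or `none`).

i, ii, iii, vii

i → match
ii → match
iii → match
iv → no match
v → no match
vi → no match
vii → match
viii → no match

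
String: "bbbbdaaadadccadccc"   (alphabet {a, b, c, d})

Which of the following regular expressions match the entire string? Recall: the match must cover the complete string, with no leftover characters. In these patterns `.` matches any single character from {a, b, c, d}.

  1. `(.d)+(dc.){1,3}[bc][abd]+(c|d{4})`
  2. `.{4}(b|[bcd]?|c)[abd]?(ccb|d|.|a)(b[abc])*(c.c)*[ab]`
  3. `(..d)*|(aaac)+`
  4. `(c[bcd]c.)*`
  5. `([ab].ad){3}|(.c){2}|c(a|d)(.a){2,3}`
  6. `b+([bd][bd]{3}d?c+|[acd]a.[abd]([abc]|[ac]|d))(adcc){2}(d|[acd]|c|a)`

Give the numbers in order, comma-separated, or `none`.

1 → no match
2 → no match
3 → no match
4 → no match
5 → no match
6 → match

6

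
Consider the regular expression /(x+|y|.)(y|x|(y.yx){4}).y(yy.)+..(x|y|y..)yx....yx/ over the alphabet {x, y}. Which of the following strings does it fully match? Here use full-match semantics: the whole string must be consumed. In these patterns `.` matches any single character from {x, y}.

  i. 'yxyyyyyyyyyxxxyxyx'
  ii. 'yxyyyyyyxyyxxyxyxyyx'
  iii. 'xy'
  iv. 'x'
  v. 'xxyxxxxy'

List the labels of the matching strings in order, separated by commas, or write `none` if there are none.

i → match
ii → no match
iii → no match — must end with 'yx'
iv → no match — must end with 'yx'
v → no match — must end with 'yx'

i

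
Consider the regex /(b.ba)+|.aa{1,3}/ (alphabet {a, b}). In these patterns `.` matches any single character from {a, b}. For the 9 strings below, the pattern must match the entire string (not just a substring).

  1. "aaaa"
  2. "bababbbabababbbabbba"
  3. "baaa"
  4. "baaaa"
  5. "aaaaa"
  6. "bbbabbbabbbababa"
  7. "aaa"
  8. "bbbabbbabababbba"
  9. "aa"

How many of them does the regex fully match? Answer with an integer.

8

1. "aaaa" → match
2 → match
3. "baaa" → match
4. "baaaa" → match
5. "aaaaa" → match
6 → match
7. "aaa" → match
8 → match
9. "aa" → no match
Total matched: 8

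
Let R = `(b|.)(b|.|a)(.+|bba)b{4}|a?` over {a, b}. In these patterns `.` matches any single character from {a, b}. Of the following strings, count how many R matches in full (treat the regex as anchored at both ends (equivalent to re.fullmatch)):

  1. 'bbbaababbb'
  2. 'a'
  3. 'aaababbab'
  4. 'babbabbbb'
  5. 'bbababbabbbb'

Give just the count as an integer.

3

1. 'bbbaababbb' → no match
2. 'a' → match
3. 'aaababbab' → no match
4. 'babbabbbb' → match
5. 'bbababbabbbb' → match
Total matched: 3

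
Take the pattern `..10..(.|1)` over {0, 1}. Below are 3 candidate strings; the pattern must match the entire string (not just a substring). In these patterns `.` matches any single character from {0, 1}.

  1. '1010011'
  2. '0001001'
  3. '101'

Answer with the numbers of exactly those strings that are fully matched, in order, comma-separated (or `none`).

1

1 → match
2 → no match
3 → no match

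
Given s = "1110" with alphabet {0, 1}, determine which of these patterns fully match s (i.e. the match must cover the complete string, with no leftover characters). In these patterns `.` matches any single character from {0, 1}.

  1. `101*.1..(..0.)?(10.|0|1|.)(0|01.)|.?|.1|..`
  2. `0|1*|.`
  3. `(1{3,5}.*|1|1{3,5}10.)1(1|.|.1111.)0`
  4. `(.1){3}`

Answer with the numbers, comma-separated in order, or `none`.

1 → no match
2 → no match
3 → match
4 → no match — must end with "1"

3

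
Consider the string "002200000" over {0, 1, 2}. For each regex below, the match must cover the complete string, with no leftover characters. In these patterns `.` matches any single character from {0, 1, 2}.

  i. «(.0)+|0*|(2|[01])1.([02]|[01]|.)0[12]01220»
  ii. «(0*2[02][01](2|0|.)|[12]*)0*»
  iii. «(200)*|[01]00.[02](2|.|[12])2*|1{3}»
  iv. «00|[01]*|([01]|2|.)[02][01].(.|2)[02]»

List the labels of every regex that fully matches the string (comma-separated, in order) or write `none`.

ii

i → no match
ii → match
iii → no match
iv → no match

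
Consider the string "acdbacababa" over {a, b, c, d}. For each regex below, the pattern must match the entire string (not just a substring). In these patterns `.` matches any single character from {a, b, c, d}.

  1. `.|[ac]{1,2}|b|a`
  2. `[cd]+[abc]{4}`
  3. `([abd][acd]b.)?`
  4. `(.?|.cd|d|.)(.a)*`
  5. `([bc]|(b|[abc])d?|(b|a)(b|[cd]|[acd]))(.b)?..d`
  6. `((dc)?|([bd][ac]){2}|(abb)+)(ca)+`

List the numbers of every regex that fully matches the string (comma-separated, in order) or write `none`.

4

1 → no match
2 → no match
3 → no match
4 → match
5 → no match — must end with "d"
6 → no match — must end with "ca"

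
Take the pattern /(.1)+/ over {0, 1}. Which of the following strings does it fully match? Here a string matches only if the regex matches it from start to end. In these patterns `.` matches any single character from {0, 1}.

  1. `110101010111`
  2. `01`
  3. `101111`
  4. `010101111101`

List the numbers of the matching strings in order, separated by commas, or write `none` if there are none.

1, 2, 4

1 → match
2 → match
3 → no match
4 → match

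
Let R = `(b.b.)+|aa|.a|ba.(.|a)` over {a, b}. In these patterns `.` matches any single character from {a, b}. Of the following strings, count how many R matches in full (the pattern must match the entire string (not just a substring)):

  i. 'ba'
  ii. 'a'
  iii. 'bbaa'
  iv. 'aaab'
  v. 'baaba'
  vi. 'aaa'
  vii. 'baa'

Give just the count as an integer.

1

i → match
ii → no match
iii → no match
iv → no match
v → no match
vi → no match
vii → no match
Total matched: 1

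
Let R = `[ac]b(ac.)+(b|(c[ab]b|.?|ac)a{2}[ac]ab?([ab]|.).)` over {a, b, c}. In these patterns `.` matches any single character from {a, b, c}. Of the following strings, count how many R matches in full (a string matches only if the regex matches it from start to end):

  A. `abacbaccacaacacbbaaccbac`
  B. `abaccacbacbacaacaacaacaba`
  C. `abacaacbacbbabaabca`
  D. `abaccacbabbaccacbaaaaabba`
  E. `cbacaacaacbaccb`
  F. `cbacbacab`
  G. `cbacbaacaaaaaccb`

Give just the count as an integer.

A → no match
B → match
C → no match
D → no match
E → match
F → match
G → no match
Total matched: 3

3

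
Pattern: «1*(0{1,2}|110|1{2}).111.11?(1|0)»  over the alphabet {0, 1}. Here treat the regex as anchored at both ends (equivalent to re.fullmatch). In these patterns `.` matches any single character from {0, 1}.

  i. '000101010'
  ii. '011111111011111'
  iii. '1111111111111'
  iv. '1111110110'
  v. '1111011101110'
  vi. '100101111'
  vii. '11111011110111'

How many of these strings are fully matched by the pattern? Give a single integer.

i → no match
ii → no match
iii → match
iv → match
v → no match
vi → no match
vii → match
Total matched: 3

3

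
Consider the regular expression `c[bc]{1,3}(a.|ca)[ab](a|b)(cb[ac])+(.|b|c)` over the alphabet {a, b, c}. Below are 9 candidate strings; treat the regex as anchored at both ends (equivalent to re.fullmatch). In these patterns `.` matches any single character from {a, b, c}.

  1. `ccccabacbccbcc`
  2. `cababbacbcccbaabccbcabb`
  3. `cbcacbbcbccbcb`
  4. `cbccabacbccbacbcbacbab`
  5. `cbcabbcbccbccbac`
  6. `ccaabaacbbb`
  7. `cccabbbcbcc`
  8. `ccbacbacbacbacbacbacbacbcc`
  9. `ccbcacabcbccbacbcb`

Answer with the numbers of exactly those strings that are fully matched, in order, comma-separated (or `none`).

1, 3, 5, 7, 8, 9

1 → match
2 → no match
3 → match
4 → no match
5 → match
6 → no match
7 → match
8 → match
9 → match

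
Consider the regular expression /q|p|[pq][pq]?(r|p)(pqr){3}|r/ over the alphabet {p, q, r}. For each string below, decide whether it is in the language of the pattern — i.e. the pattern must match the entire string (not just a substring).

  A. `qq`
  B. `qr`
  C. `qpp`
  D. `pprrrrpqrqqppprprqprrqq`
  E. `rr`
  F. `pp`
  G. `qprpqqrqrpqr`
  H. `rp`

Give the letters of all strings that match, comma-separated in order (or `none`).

A → no match
B → no match
C → no match
D → no match
E → no match
F → no match
G → no match
H → no match

none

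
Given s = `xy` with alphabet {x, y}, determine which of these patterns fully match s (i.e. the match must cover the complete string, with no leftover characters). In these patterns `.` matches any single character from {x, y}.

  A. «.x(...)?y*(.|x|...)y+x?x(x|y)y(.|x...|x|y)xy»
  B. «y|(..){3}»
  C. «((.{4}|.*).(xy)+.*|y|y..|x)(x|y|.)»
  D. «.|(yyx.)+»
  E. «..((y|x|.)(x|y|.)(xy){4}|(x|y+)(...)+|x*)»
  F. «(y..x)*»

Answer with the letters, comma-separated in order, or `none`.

C, E

A → no match
B → no match
C → match
D → no match
E → match
F → no match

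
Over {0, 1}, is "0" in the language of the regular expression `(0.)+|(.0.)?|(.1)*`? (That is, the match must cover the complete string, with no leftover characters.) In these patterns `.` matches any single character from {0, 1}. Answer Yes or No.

No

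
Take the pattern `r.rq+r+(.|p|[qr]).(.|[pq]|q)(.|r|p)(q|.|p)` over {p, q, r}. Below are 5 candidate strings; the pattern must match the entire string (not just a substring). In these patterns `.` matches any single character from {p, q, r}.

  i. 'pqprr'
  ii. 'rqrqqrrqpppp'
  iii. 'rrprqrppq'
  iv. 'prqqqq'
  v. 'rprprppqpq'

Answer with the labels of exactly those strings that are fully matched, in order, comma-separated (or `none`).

i → no match — must start with 'r'
ii → match
iii → no match
iv → no match — must start with 'r'
v → no match

ii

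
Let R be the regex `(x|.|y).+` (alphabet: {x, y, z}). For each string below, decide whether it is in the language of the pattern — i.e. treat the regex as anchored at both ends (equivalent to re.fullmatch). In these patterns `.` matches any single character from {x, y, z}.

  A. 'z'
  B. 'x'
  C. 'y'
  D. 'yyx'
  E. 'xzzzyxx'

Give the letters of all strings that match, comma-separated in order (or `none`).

A. 'z' → no match
B. 'x' → no match
C. 'y' → no match
D. 'yyx' → match
E. 'xzzzyxx' → match

D, E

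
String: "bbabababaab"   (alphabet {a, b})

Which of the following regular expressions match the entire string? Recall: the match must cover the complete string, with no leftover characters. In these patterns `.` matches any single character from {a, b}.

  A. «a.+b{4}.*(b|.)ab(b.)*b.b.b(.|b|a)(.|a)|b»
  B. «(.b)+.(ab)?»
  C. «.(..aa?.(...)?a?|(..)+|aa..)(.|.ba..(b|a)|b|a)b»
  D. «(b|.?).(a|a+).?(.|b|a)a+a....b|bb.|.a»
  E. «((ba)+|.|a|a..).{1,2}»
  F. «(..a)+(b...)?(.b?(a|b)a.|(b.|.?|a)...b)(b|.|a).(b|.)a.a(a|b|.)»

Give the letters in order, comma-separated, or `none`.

B, C

A → no match
B → match
C → match
D → no match
E → no match
F → no match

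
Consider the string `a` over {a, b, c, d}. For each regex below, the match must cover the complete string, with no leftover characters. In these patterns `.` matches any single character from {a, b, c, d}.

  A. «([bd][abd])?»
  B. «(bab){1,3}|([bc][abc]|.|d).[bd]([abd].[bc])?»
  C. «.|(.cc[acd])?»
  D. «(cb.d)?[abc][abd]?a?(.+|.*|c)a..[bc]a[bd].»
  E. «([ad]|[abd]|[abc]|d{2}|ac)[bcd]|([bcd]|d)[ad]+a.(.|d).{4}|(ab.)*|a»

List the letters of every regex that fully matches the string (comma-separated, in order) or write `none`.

A → no match
B → no match
C → match
D → no match
E → match

C, E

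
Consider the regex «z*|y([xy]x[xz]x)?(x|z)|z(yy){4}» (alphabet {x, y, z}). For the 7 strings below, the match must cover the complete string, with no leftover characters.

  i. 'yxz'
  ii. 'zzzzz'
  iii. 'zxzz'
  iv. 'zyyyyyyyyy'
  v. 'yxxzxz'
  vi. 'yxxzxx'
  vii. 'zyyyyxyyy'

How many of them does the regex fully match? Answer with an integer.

i → no match
ii → match
iii → no match
iv → no match
v → match
vi → match
vii → no match
Total matched: 3

3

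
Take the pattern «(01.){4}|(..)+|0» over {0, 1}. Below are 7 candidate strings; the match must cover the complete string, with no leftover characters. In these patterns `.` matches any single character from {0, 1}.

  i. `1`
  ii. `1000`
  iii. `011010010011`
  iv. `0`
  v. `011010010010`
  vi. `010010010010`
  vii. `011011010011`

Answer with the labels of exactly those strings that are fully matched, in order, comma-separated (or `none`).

i → no match
ii → match
iii → match
iv → match
v → match
vi → match
vii → match

ii, iii, iv, v, vi, vii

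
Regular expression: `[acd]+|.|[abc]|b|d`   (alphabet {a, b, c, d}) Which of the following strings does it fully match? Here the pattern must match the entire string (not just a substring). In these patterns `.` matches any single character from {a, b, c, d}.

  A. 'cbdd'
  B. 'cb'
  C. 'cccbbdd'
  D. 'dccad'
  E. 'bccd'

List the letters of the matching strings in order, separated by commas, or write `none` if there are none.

D

A → no match
B → no match
C → no match
D → match
E → no match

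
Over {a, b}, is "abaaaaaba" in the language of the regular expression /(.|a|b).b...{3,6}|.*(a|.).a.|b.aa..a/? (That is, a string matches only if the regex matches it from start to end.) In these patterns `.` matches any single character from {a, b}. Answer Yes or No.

No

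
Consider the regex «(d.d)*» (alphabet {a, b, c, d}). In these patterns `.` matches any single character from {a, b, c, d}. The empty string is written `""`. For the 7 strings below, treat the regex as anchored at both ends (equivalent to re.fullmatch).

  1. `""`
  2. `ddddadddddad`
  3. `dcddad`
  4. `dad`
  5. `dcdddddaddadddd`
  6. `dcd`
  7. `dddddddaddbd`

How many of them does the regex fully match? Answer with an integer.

1 → match
2 → match
3 → match
4 → match
5 → match
6 → match
7 → match
Total matched: 7

7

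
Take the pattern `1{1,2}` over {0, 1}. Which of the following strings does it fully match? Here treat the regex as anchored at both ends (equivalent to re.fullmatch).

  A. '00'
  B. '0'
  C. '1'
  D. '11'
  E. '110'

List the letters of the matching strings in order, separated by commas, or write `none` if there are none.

C, D

A. '00' → no match — must start with '1'
B. '0' → no match — must start with '1'
C. '1' → match
D. '11' → match
E. '110' → no match — must end with '1'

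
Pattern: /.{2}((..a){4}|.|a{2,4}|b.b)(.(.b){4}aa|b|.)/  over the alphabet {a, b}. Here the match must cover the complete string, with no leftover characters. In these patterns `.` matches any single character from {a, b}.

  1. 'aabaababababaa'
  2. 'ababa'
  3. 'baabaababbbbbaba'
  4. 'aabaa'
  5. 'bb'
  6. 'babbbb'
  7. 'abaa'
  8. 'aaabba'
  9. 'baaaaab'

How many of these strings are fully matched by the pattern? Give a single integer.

4

1 → match
2 → no match
3 → no match
4 → no match
5 → no match
6 → match
7 → match
8 → no match
9 → match
Total matched: 4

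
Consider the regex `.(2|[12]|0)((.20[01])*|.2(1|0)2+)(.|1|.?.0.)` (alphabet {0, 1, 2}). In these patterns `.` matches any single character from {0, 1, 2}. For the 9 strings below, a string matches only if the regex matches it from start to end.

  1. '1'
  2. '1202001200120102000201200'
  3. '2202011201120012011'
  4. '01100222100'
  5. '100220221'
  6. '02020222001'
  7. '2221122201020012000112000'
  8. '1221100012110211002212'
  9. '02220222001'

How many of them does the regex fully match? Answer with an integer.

1 → no match
2 → match
3 → match
4 → no match
5 → no match
6 → match
7 → no match
8 → no match
9 → match
Total matched: 4

4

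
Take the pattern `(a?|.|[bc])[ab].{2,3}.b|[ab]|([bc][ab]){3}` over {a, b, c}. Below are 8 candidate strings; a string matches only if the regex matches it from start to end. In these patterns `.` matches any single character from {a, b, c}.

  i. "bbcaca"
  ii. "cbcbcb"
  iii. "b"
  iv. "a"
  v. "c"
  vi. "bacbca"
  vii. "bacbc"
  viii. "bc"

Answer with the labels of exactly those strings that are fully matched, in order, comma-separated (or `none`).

i. "bbcaca" → match
ii. "cbcbcb" → match
iii. "b" → match
iv. "a" → match
v. "c" → no match
vi. "bacbca" → match
vii. "bacbc" → no match
viii. "bc" → no match

i, ii, iii, iv, vi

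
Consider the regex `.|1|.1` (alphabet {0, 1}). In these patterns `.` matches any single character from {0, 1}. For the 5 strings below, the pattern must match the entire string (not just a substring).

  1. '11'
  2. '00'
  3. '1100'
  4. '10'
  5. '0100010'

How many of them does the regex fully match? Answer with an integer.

1. '11' → match
2. '00' → no match
3. '1100' → no match
4. '10' → no match
5. '0100010' → no match
Total matched: 1

1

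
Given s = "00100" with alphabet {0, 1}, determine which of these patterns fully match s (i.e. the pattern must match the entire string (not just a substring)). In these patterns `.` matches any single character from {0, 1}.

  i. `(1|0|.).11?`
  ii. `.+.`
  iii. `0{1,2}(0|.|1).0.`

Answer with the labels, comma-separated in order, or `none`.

i → no match
ii → match
iii → match

ii, iii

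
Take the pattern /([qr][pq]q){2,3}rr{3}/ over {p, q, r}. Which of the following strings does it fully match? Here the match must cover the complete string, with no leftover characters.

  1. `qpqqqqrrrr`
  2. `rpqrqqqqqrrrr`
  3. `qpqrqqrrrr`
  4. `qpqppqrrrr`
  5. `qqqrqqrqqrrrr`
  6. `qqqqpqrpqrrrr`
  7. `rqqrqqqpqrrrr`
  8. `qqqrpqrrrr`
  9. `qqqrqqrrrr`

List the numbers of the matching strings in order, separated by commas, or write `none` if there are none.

1 → match
2 → match
3 → match
4 → no match
5 → match
6 → match
7 → match
8 → match
9 → match

1, 2, 3, 5, 6, 7, 8, 9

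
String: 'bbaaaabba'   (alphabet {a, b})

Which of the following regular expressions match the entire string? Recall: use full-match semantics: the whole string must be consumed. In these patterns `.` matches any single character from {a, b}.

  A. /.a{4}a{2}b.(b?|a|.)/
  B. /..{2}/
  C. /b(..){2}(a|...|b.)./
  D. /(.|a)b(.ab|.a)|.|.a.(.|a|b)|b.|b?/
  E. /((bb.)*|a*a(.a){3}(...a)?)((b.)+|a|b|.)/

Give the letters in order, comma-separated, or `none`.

C

A → no match
B → no match
C → match
D → no match
E → no match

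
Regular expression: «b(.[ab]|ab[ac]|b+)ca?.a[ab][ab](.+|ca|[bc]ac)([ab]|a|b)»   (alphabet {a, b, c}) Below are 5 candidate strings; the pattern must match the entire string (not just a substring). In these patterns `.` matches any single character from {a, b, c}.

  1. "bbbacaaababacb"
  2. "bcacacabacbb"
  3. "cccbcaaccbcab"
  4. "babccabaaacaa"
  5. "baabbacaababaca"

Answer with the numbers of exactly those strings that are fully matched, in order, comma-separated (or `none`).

1 → no match
2. "bcacacabacbb" → match
3 → no match — must start with "b"
4 → match
5 → no match

2, 4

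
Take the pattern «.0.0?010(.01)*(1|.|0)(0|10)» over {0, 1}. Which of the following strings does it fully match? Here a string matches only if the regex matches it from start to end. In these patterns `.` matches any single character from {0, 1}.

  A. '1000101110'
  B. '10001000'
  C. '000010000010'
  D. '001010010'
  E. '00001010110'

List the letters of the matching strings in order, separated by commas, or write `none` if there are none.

A → no match
B → match
C → no match
D → match
E → match

B, D, E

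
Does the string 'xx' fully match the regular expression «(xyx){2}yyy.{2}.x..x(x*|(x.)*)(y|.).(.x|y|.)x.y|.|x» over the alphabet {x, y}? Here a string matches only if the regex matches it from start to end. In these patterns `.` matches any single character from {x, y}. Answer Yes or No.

No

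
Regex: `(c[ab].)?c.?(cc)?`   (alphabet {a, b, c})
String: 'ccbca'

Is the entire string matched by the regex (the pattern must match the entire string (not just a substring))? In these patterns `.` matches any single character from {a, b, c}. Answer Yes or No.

No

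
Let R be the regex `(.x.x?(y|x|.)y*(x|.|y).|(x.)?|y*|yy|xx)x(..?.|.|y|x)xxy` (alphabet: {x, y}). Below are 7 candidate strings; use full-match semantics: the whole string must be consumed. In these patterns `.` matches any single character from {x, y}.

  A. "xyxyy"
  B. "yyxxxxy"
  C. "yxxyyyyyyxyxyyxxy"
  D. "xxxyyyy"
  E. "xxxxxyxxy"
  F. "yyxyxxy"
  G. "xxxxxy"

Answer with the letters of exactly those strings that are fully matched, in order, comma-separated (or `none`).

A → no match — must end with "xxy"
B → match
C → match
D → no match — must end with "xxy"
E → match
F → match
G → match

B, C, E, F, G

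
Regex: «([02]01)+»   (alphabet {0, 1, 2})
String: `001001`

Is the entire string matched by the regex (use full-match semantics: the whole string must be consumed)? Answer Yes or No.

Yes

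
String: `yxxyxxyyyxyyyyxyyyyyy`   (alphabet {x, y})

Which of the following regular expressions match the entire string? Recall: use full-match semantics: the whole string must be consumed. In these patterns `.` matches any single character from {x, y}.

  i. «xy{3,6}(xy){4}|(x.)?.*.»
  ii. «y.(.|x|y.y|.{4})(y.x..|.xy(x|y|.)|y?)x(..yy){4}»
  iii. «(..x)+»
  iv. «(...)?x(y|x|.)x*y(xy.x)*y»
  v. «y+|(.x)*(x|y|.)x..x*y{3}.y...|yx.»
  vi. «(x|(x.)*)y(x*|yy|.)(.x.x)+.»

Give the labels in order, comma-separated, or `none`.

i → match
ii → match
iii → no match — must end with `x`
iv → no match
v → no match
vi → no match

i, ii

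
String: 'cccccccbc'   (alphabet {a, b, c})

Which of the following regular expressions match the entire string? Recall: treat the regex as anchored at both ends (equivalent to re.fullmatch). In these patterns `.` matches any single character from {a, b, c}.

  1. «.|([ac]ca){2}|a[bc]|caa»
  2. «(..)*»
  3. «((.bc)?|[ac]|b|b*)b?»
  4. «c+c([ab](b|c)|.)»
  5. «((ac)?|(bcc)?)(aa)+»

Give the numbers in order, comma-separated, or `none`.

4

1 → no match
2 → no match
3 → no match
4 → match
5 → no match — must end with 'aa'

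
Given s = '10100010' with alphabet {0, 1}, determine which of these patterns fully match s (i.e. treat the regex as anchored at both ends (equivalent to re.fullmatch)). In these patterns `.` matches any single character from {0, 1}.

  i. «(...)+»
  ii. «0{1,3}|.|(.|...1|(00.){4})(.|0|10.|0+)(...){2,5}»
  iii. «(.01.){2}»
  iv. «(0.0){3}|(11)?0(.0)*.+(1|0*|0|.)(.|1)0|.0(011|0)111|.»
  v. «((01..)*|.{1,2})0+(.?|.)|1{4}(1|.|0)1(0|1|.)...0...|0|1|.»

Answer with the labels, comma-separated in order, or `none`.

ii, iii

i → no match
ii → match
iii → match
iv → no match
v → no match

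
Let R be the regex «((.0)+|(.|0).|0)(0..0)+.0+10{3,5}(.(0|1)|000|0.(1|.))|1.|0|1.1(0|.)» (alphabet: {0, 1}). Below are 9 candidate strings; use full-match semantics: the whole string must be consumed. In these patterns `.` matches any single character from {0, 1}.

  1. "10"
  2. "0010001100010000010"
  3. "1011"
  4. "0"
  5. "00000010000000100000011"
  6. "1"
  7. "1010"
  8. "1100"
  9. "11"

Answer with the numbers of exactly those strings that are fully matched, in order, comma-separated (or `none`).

1 → match
2 → match
3 → match
4 → match
5 → match
6 → no match
7 → match
8 → no match
9 → match

1, 2, 3, 4, 5, 7, 9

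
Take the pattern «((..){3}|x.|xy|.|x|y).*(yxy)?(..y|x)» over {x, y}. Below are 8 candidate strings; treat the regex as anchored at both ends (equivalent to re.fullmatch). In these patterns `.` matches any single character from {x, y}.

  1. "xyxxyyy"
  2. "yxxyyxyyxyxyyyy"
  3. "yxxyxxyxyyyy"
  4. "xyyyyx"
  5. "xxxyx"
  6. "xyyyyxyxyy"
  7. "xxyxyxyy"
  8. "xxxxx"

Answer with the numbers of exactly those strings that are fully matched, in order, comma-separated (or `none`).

1 → match
2 → match
3 → match
4 → match
5 → match
6 → match
7 → match
8 → match

1, 2, 3, 4, 5, 6, 7, 8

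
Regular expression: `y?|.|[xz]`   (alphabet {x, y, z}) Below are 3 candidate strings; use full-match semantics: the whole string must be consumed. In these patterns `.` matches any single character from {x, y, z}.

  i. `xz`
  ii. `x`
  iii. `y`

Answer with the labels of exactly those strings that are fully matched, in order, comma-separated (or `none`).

ii, iii

i → no match
ii → match
iii → match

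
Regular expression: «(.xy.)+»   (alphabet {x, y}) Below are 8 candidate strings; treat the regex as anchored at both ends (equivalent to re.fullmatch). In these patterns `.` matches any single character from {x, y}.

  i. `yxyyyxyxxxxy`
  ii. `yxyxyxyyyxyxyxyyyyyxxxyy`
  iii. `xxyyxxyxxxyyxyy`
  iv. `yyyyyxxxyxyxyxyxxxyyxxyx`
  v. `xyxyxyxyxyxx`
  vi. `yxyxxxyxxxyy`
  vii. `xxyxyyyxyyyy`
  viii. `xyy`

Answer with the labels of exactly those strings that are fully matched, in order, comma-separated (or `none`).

i → no match
ii → no match
iii → no match
iv → no match
v → no match
vi → match
vii → no match
viii → no match

vi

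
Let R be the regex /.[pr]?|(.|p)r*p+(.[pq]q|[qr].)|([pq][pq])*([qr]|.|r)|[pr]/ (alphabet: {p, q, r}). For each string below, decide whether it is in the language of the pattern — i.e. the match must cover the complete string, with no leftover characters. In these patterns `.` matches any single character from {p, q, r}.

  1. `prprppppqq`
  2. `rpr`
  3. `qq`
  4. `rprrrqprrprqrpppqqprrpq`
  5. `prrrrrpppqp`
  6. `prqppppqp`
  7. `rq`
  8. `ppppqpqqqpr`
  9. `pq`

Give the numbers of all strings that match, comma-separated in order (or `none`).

5, 8

1 → no match
2 → no match
3 → no match
4 → no match
5 → match
6 → no match
7 → no match
8 → match
9 → no match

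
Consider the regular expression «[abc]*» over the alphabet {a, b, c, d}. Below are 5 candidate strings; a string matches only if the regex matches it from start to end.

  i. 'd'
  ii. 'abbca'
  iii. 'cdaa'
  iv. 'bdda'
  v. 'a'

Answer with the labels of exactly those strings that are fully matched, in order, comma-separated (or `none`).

i → no match
ii → match
iii → no match
iv → no match
v → match

ii, v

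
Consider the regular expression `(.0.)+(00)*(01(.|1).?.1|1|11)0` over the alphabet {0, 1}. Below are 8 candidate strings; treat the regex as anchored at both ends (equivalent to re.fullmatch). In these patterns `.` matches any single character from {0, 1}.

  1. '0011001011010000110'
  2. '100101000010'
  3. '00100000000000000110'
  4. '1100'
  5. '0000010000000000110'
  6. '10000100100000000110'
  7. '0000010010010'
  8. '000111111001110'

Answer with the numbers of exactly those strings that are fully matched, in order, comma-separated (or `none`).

1 → match
2 → match
3 → match
4 → no match
5 → match
6 → match
7 → match
8 → no match

1, 2, 3, 5, 6, 7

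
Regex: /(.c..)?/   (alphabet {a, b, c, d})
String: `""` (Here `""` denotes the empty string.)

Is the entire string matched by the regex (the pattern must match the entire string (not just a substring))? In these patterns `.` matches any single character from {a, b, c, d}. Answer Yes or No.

Yes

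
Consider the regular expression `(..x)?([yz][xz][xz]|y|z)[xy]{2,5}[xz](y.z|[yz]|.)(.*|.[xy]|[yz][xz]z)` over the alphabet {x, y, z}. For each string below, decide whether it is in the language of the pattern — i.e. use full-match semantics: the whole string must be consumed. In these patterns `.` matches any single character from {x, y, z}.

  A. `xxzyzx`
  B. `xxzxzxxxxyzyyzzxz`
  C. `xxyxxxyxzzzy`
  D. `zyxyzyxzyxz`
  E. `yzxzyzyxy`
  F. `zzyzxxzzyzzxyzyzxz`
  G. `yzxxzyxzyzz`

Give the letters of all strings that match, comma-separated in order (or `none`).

D

A. `xxzyzx` → no match
B → no match
C. `xxyxxxyxzzzy` → no match
D. `zyxyzyxzyxz` → match
E. `yzxzyzyxy` → no match
F → no match
G. `yzxxzyxzyzz` → no match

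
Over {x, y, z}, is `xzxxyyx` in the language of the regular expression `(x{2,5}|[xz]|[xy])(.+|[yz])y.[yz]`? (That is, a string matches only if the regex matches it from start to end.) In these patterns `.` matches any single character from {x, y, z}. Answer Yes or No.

No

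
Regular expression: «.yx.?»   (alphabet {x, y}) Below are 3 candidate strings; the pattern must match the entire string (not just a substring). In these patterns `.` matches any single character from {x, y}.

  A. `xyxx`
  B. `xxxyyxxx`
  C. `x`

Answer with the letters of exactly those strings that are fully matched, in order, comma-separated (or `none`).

A. `xyxx` → match
B. `xxxyyxxx` → no match
C. `x` → no match

A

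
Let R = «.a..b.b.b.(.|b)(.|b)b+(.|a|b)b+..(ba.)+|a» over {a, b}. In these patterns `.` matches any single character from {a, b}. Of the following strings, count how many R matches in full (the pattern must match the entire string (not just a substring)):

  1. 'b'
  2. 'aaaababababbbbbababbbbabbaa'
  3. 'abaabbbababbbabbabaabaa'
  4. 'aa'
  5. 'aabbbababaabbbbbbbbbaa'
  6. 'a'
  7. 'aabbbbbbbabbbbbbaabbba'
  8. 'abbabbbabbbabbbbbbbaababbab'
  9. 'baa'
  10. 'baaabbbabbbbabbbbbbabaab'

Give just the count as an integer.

2

1 → no match
2 → no match
3 → no match
4 → no match
5 → match
6 → match
7 → no match
8 → no match
9 → no match
10 → no match
Total matched: 2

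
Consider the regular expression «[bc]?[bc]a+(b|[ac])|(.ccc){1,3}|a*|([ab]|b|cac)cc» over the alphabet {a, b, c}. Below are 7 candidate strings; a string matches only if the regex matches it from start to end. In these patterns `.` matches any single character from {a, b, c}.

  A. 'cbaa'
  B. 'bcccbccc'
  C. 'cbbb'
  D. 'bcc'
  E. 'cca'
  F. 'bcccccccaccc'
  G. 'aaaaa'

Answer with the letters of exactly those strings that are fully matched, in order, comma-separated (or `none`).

A, B, D, F, G

A → match
B → match
C → no match
D → match
E → no match
F → match
G → match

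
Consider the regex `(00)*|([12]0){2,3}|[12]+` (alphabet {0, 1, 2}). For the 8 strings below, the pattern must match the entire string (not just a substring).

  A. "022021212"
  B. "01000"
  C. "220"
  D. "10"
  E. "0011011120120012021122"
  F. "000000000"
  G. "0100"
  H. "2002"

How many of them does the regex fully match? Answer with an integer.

0

A. "022021212" → no match
B. "01000" → no match
C. "220" → no match
D. "10" → no match
E → no match
F. "000000000" → no match
G. "0100" → no match
H. "2002" → no match
Total matched: 0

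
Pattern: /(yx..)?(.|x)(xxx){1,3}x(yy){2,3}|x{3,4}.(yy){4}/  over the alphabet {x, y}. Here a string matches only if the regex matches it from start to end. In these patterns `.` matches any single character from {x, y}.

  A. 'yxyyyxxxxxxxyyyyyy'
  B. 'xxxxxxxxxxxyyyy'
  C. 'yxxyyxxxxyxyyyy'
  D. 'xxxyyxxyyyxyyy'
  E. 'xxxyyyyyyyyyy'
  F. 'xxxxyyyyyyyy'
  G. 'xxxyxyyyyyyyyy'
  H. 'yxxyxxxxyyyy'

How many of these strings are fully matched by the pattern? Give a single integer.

3

A → match
B → match
C → no match
D → no match
E → no match
F → match
G → no match
H → no match
Total matched: 3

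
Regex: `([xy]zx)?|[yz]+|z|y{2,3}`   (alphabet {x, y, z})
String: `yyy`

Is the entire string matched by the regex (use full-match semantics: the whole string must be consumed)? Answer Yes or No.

Yes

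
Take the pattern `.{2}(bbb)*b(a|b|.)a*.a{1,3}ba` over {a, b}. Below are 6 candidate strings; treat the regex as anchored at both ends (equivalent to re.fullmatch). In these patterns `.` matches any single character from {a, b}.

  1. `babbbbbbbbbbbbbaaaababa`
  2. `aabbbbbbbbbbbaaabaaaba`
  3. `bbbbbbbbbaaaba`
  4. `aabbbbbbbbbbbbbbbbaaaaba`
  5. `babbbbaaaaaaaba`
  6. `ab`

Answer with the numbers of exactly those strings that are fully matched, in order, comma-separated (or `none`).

1, 2, 3, 4, 5

1 → match
2 → match
3 → match
4 → match
5 → match
6. `ab` → no match — must end with `aba`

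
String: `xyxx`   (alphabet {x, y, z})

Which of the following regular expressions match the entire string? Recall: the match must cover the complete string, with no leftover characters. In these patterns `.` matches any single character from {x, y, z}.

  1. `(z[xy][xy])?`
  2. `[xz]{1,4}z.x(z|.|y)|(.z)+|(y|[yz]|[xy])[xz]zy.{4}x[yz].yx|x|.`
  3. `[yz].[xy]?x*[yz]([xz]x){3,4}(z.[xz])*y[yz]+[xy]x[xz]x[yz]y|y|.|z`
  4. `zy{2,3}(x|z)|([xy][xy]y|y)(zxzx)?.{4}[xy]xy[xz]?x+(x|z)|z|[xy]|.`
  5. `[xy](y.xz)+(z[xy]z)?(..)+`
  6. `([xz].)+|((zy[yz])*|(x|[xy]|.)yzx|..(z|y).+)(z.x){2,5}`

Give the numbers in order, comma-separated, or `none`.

6

1 → no match
2 → no match
3 → no match
4 → no match
5 → no match
6 → match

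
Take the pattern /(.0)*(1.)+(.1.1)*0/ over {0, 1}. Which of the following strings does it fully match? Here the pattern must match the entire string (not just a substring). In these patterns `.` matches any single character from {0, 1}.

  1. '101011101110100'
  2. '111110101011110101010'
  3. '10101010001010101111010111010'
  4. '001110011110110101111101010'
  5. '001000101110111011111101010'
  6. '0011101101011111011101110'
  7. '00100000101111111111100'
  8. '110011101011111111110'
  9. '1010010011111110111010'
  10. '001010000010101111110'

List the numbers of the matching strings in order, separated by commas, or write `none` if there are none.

1 → match
2 → match
3 → match
4 → no match
5 → match
6 → match
7 → match
8 → no match
9 → no match
10 → match

1, 2, 3, 5, 6, 7, 10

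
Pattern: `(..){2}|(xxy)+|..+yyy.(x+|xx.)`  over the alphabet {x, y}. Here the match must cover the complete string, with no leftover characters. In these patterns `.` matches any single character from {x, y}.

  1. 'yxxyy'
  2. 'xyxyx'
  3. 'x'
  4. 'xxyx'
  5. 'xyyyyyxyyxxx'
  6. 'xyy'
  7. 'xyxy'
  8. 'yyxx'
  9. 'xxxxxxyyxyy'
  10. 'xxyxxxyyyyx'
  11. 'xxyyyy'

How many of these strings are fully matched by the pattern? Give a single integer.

1 → no match
2 → no match
3 → no match
4 → match
5 → no match
6 → no match
7 → match
8 → match
9 → no match
10 → match
11 → no match
Total matched: 4

4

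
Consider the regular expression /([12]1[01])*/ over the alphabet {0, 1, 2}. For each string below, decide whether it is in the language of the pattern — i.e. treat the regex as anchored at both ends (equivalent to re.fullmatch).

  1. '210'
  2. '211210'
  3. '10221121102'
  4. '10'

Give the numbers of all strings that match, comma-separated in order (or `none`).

1, 2

1 → match
2 → match
3 → no match
4 → no match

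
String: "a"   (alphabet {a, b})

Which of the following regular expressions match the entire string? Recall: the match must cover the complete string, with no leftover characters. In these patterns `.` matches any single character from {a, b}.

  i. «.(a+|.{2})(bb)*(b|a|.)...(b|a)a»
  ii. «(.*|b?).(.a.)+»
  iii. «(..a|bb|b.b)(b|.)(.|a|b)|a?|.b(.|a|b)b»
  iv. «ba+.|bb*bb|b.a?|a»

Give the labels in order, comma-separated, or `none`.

iii, iv

i → no match
ii → no match
iii → match
iv → match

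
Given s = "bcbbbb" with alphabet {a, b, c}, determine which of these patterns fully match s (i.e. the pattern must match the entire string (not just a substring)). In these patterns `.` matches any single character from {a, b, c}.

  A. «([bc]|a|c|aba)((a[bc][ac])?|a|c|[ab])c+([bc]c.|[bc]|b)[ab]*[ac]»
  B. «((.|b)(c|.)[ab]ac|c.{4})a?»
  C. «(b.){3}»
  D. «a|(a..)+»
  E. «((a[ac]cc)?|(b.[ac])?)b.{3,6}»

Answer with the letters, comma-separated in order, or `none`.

C, E

A → no match
B → no match
C → match
D → no match — must start with "a"
E → match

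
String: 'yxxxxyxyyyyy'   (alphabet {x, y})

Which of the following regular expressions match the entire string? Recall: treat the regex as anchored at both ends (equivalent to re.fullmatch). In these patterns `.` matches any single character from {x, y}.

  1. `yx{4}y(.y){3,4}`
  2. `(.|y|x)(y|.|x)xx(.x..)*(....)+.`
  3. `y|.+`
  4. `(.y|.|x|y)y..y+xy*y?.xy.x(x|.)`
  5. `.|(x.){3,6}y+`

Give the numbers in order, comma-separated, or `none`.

1 → match
2 → no match
3 → match
4 → no match
5 → no match

1, 3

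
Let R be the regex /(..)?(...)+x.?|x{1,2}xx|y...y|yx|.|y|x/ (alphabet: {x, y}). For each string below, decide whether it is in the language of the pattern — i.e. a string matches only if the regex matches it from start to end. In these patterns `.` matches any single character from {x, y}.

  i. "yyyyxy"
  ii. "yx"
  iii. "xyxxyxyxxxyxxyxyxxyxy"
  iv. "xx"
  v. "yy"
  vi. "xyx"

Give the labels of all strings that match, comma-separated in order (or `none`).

i → no match
ii → match
iii → no match
iv → no match
v → no match
vi → no match

ii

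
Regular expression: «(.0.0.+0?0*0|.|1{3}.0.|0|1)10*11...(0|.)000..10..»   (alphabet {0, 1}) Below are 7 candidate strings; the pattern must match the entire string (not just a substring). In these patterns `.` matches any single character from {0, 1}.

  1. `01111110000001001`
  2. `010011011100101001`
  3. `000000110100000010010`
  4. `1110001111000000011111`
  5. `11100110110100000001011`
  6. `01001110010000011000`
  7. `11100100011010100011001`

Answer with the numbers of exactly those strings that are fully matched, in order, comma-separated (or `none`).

1 → match
2 → no match
3 → no match
4 → no match
5 → match
6 → no match
7 → no match

1, 5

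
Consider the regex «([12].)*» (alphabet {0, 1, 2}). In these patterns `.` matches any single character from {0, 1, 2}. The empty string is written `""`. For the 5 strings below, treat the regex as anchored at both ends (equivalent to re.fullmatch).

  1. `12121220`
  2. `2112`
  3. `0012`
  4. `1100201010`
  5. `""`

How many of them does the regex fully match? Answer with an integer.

3

1 → match
2 → match
3 → no match
4 → no match
5 → match
Total matched: 3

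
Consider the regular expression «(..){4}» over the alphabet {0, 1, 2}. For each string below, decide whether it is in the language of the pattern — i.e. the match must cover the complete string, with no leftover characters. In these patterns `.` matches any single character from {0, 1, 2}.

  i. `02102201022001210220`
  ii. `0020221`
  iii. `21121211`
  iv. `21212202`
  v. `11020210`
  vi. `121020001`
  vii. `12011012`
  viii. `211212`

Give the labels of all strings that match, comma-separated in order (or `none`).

i → no match
ii → no match
iii → match
iv → match
v → match
vi → no match
vii → match
viii → no match

iii, iv, v, vii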